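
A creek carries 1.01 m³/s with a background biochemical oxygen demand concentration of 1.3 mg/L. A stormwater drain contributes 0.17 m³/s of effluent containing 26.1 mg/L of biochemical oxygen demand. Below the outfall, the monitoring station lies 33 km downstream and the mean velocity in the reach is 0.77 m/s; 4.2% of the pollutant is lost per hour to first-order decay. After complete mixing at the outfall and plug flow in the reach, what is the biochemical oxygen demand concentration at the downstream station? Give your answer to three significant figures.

Mass balance: C = (1.010·1.300 + 0.1700·26.10) / 1.180 = 5.750/1.180 = 4.873 mg/L.
Travel time t = 33·1000 / 0.77 = 42860 s = 11.90 h.
4.2%/h lost → k = −ln(1 − 0.042) = 0.04291 h⁻¹.
Applying C = C₀e^(−kt): 4.873 × 0.6000 = 2.924 mg/L.

2.92 mg/L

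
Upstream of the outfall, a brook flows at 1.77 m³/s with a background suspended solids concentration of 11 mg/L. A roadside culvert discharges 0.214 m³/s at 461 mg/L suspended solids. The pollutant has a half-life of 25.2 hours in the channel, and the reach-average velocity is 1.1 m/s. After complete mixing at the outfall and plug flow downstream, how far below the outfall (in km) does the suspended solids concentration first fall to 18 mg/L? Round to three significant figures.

172 km

Conservation of mass: C = (1.770·11.00 + 0.2140·461.0) / 1.984 = 118.1/1.984 = 59.54 mg/L.
Half-life 25.2 h → k = ln 2 / 25.2 = 0.02751 h⁻¹ = 0.6601 d⁻¹.
Set 59.54·exp(−k·t) = 18 → t = ln(59.54/18)/k = 156600 s = 43.49 h.
Distance = v·t = 1.1·156600 = 172200 m = 172.2 km.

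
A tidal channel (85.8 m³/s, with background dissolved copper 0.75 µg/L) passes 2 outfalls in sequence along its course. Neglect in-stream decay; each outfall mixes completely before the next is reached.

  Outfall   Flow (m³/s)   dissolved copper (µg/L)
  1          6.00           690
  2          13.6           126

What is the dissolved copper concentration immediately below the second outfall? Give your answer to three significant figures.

Outfall 1: combined Q = 91.80 m³/s; C = (85.80·0.7500 + 6.000·690.0)/91.80 = 45.80 µg/L.
Outfall 2: combined Q = 105.4 m³/s; C = (91.80·45.80 + 13.60·126.0)/105.4 = 56.15 µg/L.

56.1 µg/L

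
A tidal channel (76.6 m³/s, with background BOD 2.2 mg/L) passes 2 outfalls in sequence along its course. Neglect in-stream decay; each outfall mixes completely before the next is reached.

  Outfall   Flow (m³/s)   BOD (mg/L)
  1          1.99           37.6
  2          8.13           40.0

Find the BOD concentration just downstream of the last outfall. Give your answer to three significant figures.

Outfall 1: combined Q = 78.59 m³/s; C = (76.60·2.200 + 1.990·37.60)/78.59 = 3.096 mg/L.
Outfall 2: combined Q = 86.72 m³/s; C = (78.59·3.096 + 8.130·40.00)/86.72 = 6.556 mg/L.

6.56 mg/L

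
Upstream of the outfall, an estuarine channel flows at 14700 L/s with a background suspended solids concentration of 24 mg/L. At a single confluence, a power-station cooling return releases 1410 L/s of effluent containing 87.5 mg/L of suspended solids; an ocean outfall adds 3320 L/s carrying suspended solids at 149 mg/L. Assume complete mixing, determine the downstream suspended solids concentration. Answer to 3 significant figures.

Conservation of mass: C = (14700·24.00 + 1410·87.50 + 3320·149.0) / 19430 = 970900/19430 = 49.97 mg/L.

50.0 mg/L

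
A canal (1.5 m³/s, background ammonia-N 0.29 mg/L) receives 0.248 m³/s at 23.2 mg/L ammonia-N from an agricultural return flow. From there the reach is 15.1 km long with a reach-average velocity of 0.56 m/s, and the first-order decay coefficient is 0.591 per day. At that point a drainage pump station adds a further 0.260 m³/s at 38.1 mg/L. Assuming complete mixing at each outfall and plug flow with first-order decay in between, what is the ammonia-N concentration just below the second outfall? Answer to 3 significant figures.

7.50 mg/L

After mixing, C = (1.500·0.2900 + 0.2480·23.20) / 1.748 = 6.189/1.748 = 3.540 mg/L; combined flow 1.748 m³/s.
Travel time t = 15.1·1000 / 0.56 = 26960 s = 7.490 h.
First-order decay: C = 3.540·exp(−k·t) = 3.540·0.8316 = 2.944 mg/L.
Second outfall: C = (1.748·2.944 + 0.2600·38.10)/2.008 = 7.496 mg/L.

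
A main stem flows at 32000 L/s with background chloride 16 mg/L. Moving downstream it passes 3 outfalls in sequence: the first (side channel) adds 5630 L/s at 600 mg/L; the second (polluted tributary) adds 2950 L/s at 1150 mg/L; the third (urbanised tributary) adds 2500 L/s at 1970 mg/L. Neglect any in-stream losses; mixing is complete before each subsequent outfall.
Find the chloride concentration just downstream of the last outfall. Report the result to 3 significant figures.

283 mg/L

Outfall 1: combined Q = 37630 L/s; C = (32000·16.00 + 5630·600.0)/37630 = 103.4 mg/L.
Outfall 2: combined Q = 40580 L/s; C = (37630·103.4 + 2950·1150)/40580 = 179.5 mg/L.
Outfall 3: combined Q = 43080 L/s; C = (40580·179.5 + 2500·1970)/43080 = 283.4 mg/L.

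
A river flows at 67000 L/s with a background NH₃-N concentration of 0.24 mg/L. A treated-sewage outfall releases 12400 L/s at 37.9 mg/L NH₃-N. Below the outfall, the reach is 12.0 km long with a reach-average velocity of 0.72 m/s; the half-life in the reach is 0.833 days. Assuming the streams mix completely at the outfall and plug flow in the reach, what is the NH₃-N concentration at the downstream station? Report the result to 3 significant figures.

Flow-weighted average: C = (67000·0.2400 + 12400·37.90) / 79400 = 486000/79400 = 6.121 mg/L.
Travel time t = 12.0·1000 / 0.72 = 16670 s = 4.630 h.
Half-life 0.833 d → k = ln 2 / 0.833 = 0.8321 d⁻¹.
Decay over the reach: 6.121·exp(−kt) = 6.121·0.8517 = 5.214 mg/L.

5.21 mg/L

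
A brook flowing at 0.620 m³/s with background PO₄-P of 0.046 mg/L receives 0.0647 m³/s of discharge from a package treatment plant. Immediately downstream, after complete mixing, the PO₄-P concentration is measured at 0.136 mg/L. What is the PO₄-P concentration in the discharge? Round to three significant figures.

Mass balance: 0.6200·0.04600 + 0.06470·Cₑ = 0.6847·0.1360
→ Cₑ = (0.6847·0.1360 − 0.6200·0.04600) / 0.06470 = 0.9984 mg/L.

0.998 mg/L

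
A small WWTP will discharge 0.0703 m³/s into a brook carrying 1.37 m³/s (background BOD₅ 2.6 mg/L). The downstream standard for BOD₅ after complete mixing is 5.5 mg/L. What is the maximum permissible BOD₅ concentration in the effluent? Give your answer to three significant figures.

At the limit, (Qr·Cr + Qe·Cₑ)/(Qr + Qe) = 5.5:
Cₑ = (1.440·5.5 − 1.370·2.600) / 0.07030 = 62.01 mg/L.

62.0 mg/L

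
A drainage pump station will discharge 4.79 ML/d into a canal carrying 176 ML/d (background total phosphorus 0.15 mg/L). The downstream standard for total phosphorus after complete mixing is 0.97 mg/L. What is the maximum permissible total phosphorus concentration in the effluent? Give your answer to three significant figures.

At the limit, (Qr·Cr + Qe·Cₑ)/(Qr + Qe) = 0.97:
Cₑ = (180.8·0.97 − 176.0·0.1500) / 4.790 = 31.10 mg/L.

31.1 mg/L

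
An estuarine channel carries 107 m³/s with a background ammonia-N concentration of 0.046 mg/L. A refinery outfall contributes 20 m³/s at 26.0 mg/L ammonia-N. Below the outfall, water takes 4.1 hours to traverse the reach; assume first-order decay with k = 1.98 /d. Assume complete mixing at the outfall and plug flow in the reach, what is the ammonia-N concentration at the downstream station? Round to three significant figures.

2.95 mg/L

Conservation of mass: C = (107.0·0.04600 + 20.00·26.00) / 127.0 = 524.9/127.0 = 4.133 mg/L.
Decay over the reach: 4.133·exp(−kt) = 4.133·0.7130 = 2.947 mg/L.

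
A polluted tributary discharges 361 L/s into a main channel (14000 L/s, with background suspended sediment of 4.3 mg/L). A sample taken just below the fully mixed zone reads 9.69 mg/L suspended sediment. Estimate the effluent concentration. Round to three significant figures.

Mass balance: 14000·4.300 + 361.0·Cₑ = 14360·9.690
→ Cₑ = (14360·9.690 − 14000·4.300) / 361.0 = 218.7 mg/L.

219 mg/L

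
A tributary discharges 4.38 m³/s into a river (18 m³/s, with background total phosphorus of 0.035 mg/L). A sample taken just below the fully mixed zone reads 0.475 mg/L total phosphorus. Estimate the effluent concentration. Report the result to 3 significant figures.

Mass balance: 18.00·0.03500 + 4.380·Cₑ = 22.38·0.4750
→ Cₑ = (22.38·0.4750 − 18.00·0.03500) / 4.380 = 2.283 mg/L.

2.28 mg/L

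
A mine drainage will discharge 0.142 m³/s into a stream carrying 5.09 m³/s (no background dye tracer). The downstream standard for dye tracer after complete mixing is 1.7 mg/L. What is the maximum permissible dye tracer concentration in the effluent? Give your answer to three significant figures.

62.6 mg/L

At the limit, (Qr·Cr + Qe·Cₑ)/(Qr + Qe) = 1.7:
Cₑ = (5.232·1.7 − 5.090·0) / 0.1420 = 62.64 mg/L.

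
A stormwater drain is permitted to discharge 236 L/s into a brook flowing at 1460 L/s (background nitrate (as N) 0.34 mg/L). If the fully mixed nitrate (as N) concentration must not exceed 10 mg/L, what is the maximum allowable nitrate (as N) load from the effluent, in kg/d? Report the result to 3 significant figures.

1420 kg/d

Mass balance at the limit: 1460·0.3400 + 236.0·Cₑ = 1696·10 → Cₑ = 69.76 mg/L.
236.0 L/s = 0.2360 m³/s. Load = 0.2360 m³/s × 69.76 g/m³ × 86 400 s/d = 1422 kg/d.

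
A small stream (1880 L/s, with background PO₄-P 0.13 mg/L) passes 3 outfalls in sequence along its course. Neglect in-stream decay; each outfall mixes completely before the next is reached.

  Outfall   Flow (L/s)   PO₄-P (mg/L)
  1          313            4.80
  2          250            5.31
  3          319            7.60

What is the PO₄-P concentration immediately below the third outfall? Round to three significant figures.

1.99 mg/L

After outfall 1: Q = 1880 + 313.0 = 2193 L/s; C = (1880·0.1300 + 313.0·4.800)/2193 = 0.7965 mg/L.
After outfall 2: Q = 2193 + 250.0 = 2443 L/s; C = (2193·0.7965 + 250.0·5.310)/2443 = 1.258 mg/L.
After outfall 3: Q = 2443 + 319.0 = 2762 L/s; C = (2443·1.258 + 319.0·7.600)/2762 = 1.991 mg/L.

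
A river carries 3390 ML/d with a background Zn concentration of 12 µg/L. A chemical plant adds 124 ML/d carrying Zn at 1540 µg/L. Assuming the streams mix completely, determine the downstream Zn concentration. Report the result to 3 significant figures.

65.9 µg/L

After mixing, C = (3390·12.00 + 124.0·1540) / 3514 = 231600/3514 = 65.92 µg/L.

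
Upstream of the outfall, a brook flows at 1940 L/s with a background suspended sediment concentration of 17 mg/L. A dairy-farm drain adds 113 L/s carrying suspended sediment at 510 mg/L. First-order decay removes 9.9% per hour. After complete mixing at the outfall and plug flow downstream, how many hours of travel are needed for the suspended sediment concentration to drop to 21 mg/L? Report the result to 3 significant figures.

7.12 h

After mixing, C = (1940·17.00 + 113.0·510.0) / 2053 = 90610/2053 = 44.14 mg/L.
9.9%/h lost → k = −ln(1 − 0.099) = 0.1043 h⁻¹.
44.14·exp(−k·t) = 21 → t = ln(44.14/21)/k = 25650 s = 7.125 h.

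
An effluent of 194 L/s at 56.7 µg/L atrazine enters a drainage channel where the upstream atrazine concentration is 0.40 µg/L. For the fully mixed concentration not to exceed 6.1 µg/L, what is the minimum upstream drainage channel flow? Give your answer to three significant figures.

Set C_mix = 6.1: (Q·0.4000 + 194.0·56.70) / (Q + 194.0) = 6.1
→ Q = 194.0·(56.70 − 6.1)/(6.1 − 0.4000) = 1722 L/s.

1720 L/s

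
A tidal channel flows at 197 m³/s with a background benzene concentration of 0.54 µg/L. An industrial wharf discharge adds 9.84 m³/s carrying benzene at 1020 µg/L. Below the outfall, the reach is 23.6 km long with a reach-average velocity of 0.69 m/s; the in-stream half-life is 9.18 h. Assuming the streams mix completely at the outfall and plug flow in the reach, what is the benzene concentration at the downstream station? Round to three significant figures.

23.9 µg/L

Conservation of mass: C = (197.0·0.5400 + 9.840·1020) / 206.8 = 10140/206.8 = 49.04 µg/L.
Travel time t = 23.6·1000 / 0.69 = 34200 s = 9.501 h.
Half-life 9.18 h → k = ln 2 / 9.18 = 0.07551 h⁻¹ = 1.812 d⁻¹.
Applying C = C₀e^(−kt): 49.04 × 0.4880 = 23.93 µg/L.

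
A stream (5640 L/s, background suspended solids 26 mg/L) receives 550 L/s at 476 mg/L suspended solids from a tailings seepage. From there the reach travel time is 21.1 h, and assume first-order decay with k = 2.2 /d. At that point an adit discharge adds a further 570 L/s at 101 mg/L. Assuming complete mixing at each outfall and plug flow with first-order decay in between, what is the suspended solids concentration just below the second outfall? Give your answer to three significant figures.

17.2 mg/L

Flow-weighted average: C = (5640·26.00 + 550.0·476.0) / 6190 = 408400/6190 = 65.98 mg/L; combined flow 6190 L/s.
Applying C = C₀e^(−kt): 65.98 × 0.1445 = 9.538 mg/L.
Second outfall: C = (6190·9.538 + 570.0·101.0)/6760 = 17.25 mg/L.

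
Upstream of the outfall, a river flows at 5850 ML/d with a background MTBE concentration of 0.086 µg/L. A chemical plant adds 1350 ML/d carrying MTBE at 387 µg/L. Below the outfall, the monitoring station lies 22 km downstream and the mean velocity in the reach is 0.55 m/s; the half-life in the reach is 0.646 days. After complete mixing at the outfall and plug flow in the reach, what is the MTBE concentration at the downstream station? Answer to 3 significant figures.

44.2 µg/L

Conservation of mass: C = (5850·0.08600 + 1350·387.0) / 7200 = 523000/7200 = 72.63 µg/L.
Travel time t = 22·1000 / 0.55 = 40000 s = 11.11 h.
Half-life 0.646 d → k = ln 2 / 0.646 = 1.073 d⁻¹.
Decay over the reach: 72.63·exp(−kt) = 72.63·0.6085 = 44.20 µg/L.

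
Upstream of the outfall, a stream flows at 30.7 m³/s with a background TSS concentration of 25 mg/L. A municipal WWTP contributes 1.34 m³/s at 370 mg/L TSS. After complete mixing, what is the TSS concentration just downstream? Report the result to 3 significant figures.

Flow-weighted average: C = (30.70·25.00 + 1.340·370.0) / 32.04 = 1263/32.04 = 39.43 mg/L.

39.4 mg/L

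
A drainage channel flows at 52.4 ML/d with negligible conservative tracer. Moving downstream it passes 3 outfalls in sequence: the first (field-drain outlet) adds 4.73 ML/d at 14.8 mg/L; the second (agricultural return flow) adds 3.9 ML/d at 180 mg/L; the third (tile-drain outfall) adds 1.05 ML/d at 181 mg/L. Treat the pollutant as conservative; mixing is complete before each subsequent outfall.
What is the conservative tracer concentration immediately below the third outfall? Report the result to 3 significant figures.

15.5 mg/L

Below outfall 1: Q → 57.13 ML/d, C = (52.40·0 + 4.730·14.80)/57.13 = 1.225 mg/L.
Below outfall 2: Q → 61.03 ML/d, C = (57.13·1.225 + 3.900·180.0)/61.03 = 12.65 mg/L.
Below outfall 3: Q → 62.08 ML/d, C = (61.03·12.65 + 1.050·181.0)/62.08 = 15.50 mg/L.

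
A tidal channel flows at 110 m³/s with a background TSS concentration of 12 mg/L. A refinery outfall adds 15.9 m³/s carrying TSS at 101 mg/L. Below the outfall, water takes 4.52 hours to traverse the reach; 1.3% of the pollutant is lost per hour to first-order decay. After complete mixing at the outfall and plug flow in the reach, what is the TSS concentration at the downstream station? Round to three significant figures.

After mixing, C = (110.0·12.00 + 15.90·101.0) / 125.9 = 2926/125.9 = 23.24 mg/L.
1.3%/h lost → k = −ln(1 − 0.013) = 0.01309 h⁻¹.
After decay, C = 23.24 × e^(−kt) = 23.24 × 0.9426 = 21.91 mg/L.

21.9 mg/L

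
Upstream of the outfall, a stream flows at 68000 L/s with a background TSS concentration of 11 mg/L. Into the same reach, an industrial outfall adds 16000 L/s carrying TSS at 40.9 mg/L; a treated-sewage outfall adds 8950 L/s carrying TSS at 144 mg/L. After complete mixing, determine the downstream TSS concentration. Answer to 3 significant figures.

29.0 mg/L

Mixed concentration C = ΣQC/ΣQ = (68000·11.00 + 16000·40.90 + 8950·144.0) / 92950 = 2691000/92950 = 28.95 mg/L.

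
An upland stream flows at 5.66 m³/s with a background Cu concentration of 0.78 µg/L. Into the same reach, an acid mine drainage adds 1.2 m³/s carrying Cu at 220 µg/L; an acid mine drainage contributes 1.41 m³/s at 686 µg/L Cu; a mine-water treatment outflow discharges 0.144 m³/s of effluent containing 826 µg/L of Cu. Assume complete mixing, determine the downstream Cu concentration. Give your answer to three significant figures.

161 µg/L

Mass balance: C = (5.660·0.7800 + 1.200·220.0 + 1.410·686.0 + 0.1440·826.0) / 8.414 = 1355/8.414 = 161.0 µg/L.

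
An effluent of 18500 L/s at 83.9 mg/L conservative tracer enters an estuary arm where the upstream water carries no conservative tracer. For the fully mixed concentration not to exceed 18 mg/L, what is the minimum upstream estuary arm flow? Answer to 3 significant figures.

Set C_mix = 18: (Q·0 + 18500·83.90) / (Q + 18500) = 18
→ Q = 18500·(83.90 − 18)/(18 − 0) = 67730 L/s.

67700 L/s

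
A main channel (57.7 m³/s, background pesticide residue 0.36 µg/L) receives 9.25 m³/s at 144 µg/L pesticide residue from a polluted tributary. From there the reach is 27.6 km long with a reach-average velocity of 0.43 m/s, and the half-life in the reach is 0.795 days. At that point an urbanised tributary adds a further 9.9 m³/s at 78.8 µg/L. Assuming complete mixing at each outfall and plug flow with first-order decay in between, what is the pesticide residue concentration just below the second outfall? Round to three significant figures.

19.4 µg/L

Mixed concentration C = ΣQC/ΣQ = (57.70·0.3600 + 9.250·144.0) / 66.95 = 1353/66.95 = 20.21 µg/L; combined flow 66.95 m³/s.
Travel time t = 27.6·1000 / 0.43 = 64190 s = 17.83 h.
Half-life 0.795 d → k = ln 2 / 0.795 = 0.8719 d⁻¹.
First-order decay: C = 20.21·exp(−k·t) = 20.21·0.5232 = 10.57 µg/L.
Second outfall: C = (66.95·10.57 + 9.900·78.80)/76.85 = 19.36 µg/L.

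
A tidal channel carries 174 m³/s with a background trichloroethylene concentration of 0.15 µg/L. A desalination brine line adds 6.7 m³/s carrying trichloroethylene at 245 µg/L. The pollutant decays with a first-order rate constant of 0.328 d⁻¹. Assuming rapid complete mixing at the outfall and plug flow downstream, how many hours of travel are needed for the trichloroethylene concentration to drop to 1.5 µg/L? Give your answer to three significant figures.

Conservation of mass: C = (174.0·0.1500 + 6.700·245.0) / 180.7 = 1668/180.7 = 9.229 µg/L.
9.229·exp(−k·t) = 1.5 → t = ln(9.229/1.5)/k = 478600 s = 132.9 h.

133 h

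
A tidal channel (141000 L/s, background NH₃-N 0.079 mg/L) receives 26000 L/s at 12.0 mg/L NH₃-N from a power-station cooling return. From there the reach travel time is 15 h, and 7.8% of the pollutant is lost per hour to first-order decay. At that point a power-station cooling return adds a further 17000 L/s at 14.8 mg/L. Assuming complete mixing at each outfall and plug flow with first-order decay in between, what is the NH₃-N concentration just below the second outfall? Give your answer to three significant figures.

Flow-weighted average: C = (141000·0.07900 + 26000·12.00) / 167000 = 323100/167000 = 1.935 mg/L; combined flow 167000 L/s.
7.8%/h lost → k = −ln(1 − 0.078) = 0.08121 h⁻¹.
After decay, C = 1.935 × e^(−kt) = 1.935 × 0.2958 = 0.5723 mg/L.
At the second outfall, C = (167000·0.5723 + 17000·14.80) / (167000 + 17000) = 1.887 mg/L.

1.89 mg/L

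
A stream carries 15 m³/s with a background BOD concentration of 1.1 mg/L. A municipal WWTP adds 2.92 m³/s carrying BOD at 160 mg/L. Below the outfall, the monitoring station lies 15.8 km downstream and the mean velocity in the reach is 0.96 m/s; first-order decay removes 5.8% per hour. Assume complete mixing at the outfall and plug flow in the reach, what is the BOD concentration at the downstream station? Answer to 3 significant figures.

20.5 mg/L

Mixed concentration C = ΣQC/ΣQ = (15.00·1.100 + 2.920·160.0) / 17.92 = 483.7/17.92 = 26.99 mg/L.
Travel time t = 15.8·1000 / 0.96 = 16460 s = 4.572 h.
5.8%/h lost → k = −ln(1 − 0.058) = 0.05975 h⁻¹.
Applying C = C₀e^(−kt): 26.99 × 0.7610 = 20.54 mg/L.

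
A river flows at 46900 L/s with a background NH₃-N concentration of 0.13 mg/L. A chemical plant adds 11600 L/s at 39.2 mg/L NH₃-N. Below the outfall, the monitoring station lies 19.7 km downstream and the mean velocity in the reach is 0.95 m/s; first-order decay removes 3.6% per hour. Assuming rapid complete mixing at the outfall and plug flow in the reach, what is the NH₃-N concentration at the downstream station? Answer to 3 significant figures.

6.38 mg/L

After mixing, C = (46900·0.1300 + 11600·39.20) / 58500 = 460800/58500 = 7.877 mg/L.
Travel time t = 19.7·1000 / 0.95 = 20740 s = 5.760 h.
3.6%/h lost → k = −ln(1 − 0.036) = 0.03666 h⁻¹.
After decay, C = 7.877 × e^(−kt) = 7.877 × 0.8096 = 6.378 mg/L.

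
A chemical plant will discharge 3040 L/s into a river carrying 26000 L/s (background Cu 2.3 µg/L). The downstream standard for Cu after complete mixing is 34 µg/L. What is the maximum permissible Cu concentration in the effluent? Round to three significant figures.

At the limit, (Qr·Cr + Qe·Cₑ)/(Qr + Qe) = 34:
Cₑ = (29040·34 − 26000·2.300) / 3040 = 305.1 µg/L.

305 µg/L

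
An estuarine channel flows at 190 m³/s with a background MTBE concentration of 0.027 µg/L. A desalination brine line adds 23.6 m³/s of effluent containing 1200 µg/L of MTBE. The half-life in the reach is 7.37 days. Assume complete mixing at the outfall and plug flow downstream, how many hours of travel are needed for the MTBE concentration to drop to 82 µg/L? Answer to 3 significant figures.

Flow-weighted average: C = (190.0·0.02700 + 23.60·1200) / 213.6 = 28330/213.6 = 132.6 µg/L.
Half-life 7.37 d → k = ln 2 / 7.37 = 0.09405 d⁻¹.
132.6·exp(−k·t) = 82 → t = ln(132.6/82)/k = 441600 s = 122.7 h.

123 h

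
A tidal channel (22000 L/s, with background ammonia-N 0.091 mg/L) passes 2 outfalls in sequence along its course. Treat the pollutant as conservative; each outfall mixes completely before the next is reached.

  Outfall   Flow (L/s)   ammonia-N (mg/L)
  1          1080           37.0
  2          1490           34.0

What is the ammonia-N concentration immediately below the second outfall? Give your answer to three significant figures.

Below outfall 1: Q → 23080 L/s, C = (22000·0.09100 + 1080·37.00)/23080 = 1.818 mg/L.
Below outfall 2: Q → 24570 L/s, C = (23080·1.818 + 1490·34.00)/24570 = 3.770 mg/L.

3.77 mg/L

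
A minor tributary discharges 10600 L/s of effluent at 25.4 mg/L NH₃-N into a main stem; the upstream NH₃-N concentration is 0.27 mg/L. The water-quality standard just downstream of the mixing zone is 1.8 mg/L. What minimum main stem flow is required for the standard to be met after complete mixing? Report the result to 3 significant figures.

Set C_mix = 1.8: (Q·0.2700 + 10600·25.40) / (Q + 10600) = 1.8
→ Q = 10600·(25.40 − 1.8)/(1.8 − 0.2700) = 163500 L/s.

164000 L/s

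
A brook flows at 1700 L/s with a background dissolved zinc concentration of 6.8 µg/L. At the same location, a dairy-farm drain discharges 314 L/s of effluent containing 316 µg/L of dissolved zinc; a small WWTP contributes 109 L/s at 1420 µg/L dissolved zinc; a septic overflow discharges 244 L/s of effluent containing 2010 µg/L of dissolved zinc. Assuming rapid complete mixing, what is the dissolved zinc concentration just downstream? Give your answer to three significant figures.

Mixed concentration C = ΣQC/ΣQ = (1700·6.800 + 314.0·316.0 + 109.0·1420 + 244.0·2010) / 2367 = 756000/2367 = 319.4 µg/L.

319 µg/L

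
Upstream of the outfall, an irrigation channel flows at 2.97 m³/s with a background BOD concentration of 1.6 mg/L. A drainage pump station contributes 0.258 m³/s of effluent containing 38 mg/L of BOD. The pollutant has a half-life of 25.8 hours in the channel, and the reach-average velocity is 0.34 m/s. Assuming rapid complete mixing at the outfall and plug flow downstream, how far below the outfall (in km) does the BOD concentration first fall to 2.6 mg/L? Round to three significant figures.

25.1 km

Mass balance: C = (2.970·1.600 + 0.2580·38.00) / 3.228 = 14.56/3.228 = 4.509 mg/L.
Half-life 25.8 h → k = ln 2 / 25.8 = 0.02687 h⁻¹ = 0.6448 d⁻¹.
Set 4.509·exp(−k·t) = 2.6 → t = ln(4.509/2.6)/k = 73780 s = 20.50 h.
Distance = v·t = 0.34·73780 = 25090 m = 25.09 km.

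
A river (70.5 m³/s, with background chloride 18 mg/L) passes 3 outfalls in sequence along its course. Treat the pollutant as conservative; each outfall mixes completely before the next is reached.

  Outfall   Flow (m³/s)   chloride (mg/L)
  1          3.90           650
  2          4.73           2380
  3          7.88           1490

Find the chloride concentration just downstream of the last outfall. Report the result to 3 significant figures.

Below outfall 1: Q → 74.40 m³/s, C = (70.50·18.00 + 3.900·650.0)/74.40 = 51.13 mg/L.
Below outfall 2: Q → 79.13 m³/s, C = (74.40·51.13 + 4.730·2380)/79.13 = 190.3 mg/L.
Below outfall 3: Q → 87.01 m³/s, C = (79.13·190.3 + 7.880·1490)/87.01 = 308.0 mg/L.

308 mg/L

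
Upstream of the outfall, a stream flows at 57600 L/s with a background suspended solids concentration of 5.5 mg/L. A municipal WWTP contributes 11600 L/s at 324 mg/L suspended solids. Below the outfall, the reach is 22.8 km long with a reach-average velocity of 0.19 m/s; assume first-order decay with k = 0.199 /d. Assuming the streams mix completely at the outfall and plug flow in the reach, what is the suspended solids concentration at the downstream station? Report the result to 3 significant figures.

44.7 mg/L

Conservation of mass: C = (57600·5.500 + 11600·324.0) / 69200 = 4075000/69200 = 58.89 mg/L.
Travel time t = 22.8·1000 / 0.19 = 120000 s = 33.33 h.
Decay over the reach: 58.89·exp(−kt) = 58.89·0.7585 = 44.67 mg/L.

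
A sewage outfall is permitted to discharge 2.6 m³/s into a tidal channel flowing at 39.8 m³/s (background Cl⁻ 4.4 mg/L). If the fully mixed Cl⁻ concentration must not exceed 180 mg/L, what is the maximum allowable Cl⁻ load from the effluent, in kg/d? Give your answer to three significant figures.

Mass balance at the limit: 39.80·4.400 + 2.600·Cₑ = 42.40·180 → Cₑ = 2868 mg/L.
Load = 2.600 m³/s × 2868 g/m³ × 86 400 s/d = 644300 kg/d.

644000 kg/d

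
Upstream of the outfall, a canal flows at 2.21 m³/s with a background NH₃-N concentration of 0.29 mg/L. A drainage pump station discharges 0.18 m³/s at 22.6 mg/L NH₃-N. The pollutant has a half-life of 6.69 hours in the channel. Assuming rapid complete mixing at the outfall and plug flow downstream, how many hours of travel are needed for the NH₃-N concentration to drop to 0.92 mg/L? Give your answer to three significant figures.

7.35 h

Conservation of mass: C = (2.210·0.2900 + 0.1800·22.60) / 2.390 = 4.709/2.390 = 1.970 mg/L.
Half-life 6.69 h → k = ln 2 / 6.69 = 0.1036 h⁻¹ = 2.487 d⁻¹.
1.970·exp(−k·t) = 0.92 → t = ln(1.970/0.92)/k = 26460 s = 7.350 h.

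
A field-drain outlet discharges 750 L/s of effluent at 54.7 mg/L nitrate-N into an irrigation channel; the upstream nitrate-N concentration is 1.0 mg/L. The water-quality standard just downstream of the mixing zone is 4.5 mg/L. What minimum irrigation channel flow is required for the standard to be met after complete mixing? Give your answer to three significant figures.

10800 L/s

Set C_mix = 4.5: (Q·1.000 + 750.0·54.70) / (Q + 750.0) = 4.5
→ Q = 750.0·(54.70 − 4.5)/(4.5 − 1.000) = 10760 L/s.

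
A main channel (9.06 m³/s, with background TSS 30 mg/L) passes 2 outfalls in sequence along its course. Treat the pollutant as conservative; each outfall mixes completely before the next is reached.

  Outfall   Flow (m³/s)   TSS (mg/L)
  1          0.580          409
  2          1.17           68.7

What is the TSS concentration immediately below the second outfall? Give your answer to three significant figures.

Below outfall 1: Q → 9.640 m³/s, C = (9.060·30.00 + 0.5800·409.0)/9.640 = 52.80 mg/L.
Below outfall 2: Q → 10.81 m³/s, C = (9.640·52.80 + 1.170·68.70)/10.81 = 54.52 mg/L.

54.5 mg/L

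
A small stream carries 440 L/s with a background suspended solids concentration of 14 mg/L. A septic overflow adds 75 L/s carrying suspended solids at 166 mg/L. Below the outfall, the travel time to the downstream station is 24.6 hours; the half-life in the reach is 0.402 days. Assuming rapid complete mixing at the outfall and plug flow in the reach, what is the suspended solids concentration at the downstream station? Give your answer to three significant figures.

Conservation of mass: C = (440.0·14.00 + 75.00·166.0) / 515.0 = 18610/515.0 = 36.14 mg/L.
Half-life 0.402 d → k = ln 2 / 0.402 = 1.724 d⁻¹.
First-order decay: C = 36.14·exp(−k·t) = 36.14·0.1708 = 6.171 mg/L.

6.17 mg/L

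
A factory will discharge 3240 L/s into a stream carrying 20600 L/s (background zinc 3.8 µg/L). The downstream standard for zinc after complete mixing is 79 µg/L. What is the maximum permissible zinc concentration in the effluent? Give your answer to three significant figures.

At the limit, (Qr·Cr + Qe·Cₑ)/(Qr + Qe) = 79:
Cₑ = (23840·79 − 20600·3.800) / 3240 = 557.1 µg/L.

557 µg/L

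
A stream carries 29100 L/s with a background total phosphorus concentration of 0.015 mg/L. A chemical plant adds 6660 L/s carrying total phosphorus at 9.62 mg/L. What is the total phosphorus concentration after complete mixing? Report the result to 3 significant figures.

1.80 mg/L

After mixing, C = (29100·0.01500 + 6660·9.620) / 35760 = 64510/35760 = 1.804 mg/L.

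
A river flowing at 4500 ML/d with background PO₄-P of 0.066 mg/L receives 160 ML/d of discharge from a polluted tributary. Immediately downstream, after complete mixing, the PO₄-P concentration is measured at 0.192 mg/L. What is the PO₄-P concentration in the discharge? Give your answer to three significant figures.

3.74 mg/L

Mass balance: 4500·0.06600 + 160.0·Cₑ = 4660·0.1920
→ Cₑ = (4660·0.1920 − 4500·0.06600) / 160.0 = 3.736 mg/L.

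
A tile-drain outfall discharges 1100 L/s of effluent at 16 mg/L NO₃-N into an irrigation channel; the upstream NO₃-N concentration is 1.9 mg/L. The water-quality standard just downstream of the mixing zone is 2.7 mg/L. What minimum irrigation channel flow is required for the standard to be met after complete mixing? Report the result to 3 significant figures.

18300 L/s

Set C_mix = 2.7: (Q·1.900 + 1100·16.00) / (Q + 1100) = 2.7
→ Q = 1100·(16.00 − 2.7)/(2.7 − 1.900) = 18290 L/s.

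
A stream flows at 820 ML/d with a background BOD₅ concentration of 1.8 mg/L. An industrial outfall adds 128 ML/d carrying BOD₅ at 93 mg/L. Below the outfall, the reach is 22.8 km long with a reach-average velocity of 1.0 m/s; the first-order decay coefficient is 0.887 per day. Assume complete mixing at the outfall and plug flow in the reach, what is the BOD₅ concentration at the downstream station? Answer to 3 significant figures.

11.2 mg/L

Conservation of mass: C = (820.0·1.800 + 128.0·93.00) / 948.0 = 13380/948.0 = 14.11 mg/L.
Travel time t = 22.8·1000 / 1.0 = 22800 s = 6.333 h.
Decay over the reach: 14.11·exp(−kt) = 14.11·0.7913 = 11.17 mg/L.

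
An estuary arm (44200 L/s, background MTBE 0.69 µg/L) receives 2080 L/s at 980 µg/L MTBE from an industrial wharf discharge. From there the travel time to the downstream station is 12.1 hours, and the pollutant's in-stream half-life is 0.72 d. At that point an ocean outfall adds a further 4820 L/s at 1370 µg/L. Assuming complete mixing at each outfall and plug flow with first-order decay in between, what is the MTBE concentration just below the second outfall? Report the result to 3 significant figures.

154 µg/L

Mixed concentration C = ΣQC/ΣQ = (44200·0.6900 + 2080·980.0) / 46280 = 2069000/46280 = 44.70 µg/L; combined flow 46280 L/s.
Half-life 0.72 d → k = ln 2 / 0.72 = 0.9627 d⁻¹.
First-order decay: C = 44.70·exp(−k·t) = 44.70·0.6155 = 27.51 µg/L.
At the second outfall, C = (46280·27.51 + 4820·1370) / (46280 + 4820) = 154.1 µg/L.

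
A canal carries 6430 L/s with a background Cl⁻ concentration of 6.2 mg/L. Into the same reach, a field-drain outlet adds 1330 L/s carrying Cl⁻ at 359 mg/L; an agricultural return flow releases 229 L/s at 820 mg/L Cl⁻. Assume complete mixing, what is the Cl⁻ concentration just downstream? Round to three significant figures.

After mixing, C = (6430·6.200 + 1330·359.0 + 229.0·820.0) / 7989 = 705100/7989 = 88.26 mg/L.

88.3 mg/L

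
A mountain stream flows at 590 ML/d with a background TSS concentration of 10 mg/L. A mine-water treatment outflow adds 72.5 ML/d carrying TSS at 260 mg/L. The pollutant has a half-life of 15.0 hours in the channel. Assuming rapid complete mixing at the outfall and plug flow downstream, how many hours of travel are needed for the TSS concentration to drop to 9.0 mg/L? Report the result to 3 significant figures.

Mass balance: C = (590.0·10.00 + 72.50·260.0) / 662.5 = 24750/662.5 = 37.36 mg/L.
Half-life 15.0 h → k = ln 2 / 15.0 = 0.04621 h⁻¹ = 1.109 d⁻¹.
37.36·exp(−k·t) = 9.0 → t = ln(37.36/9.0)/k = 110900 s = 30.80 h.

30.8 h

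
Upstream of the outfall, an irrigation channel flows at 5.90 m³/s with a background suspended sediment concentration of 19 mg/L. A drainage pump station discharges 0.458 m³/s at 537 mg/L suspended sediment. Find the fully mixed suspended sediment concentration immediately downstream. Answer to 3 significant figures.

Mixed concentration C = ΣQC/ΣQ = (5.900·19.00 + 0.4580·537.0) / 6.358 = 358.0/6.358 = 56.31 mg/L.

56.3 mg/L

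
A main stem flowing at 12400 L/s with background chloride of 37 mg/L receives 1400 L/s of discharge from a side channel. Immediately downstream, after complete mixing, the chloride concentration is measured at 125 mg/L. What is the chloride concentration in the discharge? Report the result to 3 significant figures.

Mass balance: 12400·37.00 + 1400·Cₑ = 13800·125.0
→ Cₑ = (13800·125.0 − 12400·37.00) / 1400 = 904.4 mg/L.

904 mg/L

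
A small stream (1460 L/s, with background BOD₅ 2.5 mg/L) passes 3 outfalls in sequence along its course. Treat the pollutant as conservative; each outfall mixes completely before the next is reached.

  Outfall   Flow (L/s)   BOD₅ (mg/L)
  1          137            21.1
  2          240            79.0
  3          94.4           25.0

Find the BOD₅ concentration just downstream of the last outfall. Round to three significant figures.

After outfall 1: Q = 1460 + 137.0 = 1597 L/s; C = (1460·2.500 + 137.0·21.10)/1597 = 4.096 mg/L.
After outfall 2: Q = 1597 + 240.0 = 1837 L/s; C = (1597·4.096 + 240.0·79.00)/1837 = 13.88 mg/L.
After outfall 3: Q = 1837 + 94.40 = 1931 L/s; C = (1837·13.88 + 94.40·25.00)/1931 = 14.43 mg/L.

14.4 mg/L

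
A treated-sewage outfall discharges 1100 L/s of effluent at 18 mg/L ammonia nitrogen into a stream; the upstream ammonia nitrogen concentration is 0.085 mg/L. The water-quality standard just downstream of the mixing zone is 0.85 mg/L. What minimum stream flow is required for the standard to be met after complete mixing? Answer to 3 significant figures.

Set C_mix = 0.85: (Q·0.08500 + 1100·18.00) / (Q + 1100) = 0.85
→ Q = 1100·(18.00 − 0.85)/(0.85 − 0.08500) = 24660 L/s.

24700 L/s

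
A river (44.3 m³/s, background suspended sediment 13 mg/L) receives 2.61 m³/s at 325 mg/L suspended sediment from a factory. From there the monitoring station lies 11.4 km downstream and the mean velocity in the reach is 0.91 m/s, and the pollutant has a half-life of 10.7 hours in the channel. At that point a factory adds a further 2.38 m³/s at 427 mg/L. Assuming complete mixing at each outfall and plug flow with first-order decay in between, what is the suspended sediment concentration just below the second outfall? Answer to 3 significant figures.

43.7 mg/L

After mixing, C = (44.30·13.00 + 2.610·325.0) / 46.91 = 1424/46.91 = 30.36 mg/L; combined flow 46.91 m³/s.
Travel time t = 11.4·1000 / 0.91 = 12530 s = 3.480 h.
Half-life 10.7 h → k = ln 2 / 10.7 = 0.06478 h⁻¹ = 1.555 d⁻¹.
Applying C = C₀e^(−kt): 30.36 × 0.7982 = 24.23 mg/L.
At the second outfall, C = (46.91·24.23 + 2.380·427.0) / (46.91 + 2.380) = 43.68 mg/L.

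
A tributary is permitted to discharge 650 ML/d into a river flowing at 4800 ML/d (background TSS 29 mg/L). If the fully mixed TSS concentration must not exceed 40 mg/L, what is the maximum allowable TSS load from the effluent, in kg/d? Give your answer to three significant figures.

Mass balance at the limit: 4800·29.00 + 650.0·Cₑ = 5450·40 → Cₑ = 121.2 mg/L.
650.0 ML/d = 7.523 m³/s. Load = 7.523 m³/s × 121.2 g/m³ × 86 400 s/d = 78800 kg/d.

78800 kg/d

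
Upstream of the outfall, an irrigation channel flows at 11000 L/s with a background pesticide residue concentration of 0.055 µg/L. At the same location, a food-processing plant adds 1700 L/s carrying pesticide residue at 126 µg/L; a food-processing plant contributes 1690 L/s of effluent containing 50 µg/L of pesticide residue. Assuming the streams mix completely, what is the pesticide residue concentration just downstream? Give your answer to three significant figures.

Mass balance: C = (11000·0.05500 + 1700·126.0 + 1690·50.00) / 14390 = 299300/14390 = 20.80 µg/L.

20.8 µg/L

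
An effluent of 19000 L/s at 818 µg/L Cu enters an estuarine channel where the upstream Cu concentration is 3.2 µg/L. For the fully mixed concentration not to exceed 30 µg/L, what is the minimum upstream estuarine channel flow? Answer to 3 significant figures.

Set C_mix = 30: (Q·3.200 + 19000·818.0) / (Q + 19000) = 30
→ Q = 19000·(818.0 − 30)/(30 − 3.200) = 558700 L/s.

559000 L/s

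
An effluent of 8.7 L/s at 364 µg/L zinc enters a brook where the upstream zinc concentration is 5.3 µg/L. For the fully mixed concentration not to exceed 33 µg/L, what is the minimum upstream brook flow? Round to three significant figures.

Set C_mix = 33: (Q·5.300 + 8.700·364.0) / (Q + 8.700) = 33
→ Q = 8.700·(364.0 − 33)/(33 − 5.300) = 104.0 L/s.

104 L/s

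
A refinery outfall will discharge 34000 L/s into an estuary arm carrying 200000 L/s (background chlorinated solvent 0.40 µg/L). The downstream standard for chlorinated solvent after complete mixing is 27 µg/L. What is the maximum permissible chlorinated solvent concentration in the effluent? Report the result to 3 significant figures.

183 µg/L

At the limit, (Qr·Cr + Qe·Cₑ)/(Qr + Qe) = 27:
Cₑ = (234000·27 − 200000·0.4000) / 34000 = 183.5 µg/L.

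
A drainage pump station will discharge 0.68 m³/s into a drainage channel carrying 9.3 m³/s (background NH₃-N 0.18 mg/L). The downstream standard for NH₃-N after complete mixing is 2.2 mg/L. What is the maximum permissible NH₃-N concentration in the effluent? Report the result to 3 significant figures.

29.8 mg/L

At the limit, (Qr·Cr + Qe·Cₑ)/(Qr + Qe) = 2.2:
Cₑ = (9.980·2.2 − 9.300·0.1800) / 0.6800 = 29.83 mg/L.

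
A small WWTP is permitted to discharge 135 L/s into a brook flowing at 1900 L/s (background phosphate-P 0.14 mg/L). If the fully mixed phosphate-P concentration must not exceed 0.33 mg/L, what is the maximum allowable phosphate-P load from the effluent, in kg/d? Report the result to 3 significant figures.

Mass balance at the limit: 1900·0.1400 + 135.0·Cₑ = 2035·0.33 → Cₑ = 3.004 mg/L.
135.0 L/s = 0.1350 m³/s. Load = 0.1350 m³/s × 3.004 g/m³ × 86 400 s/d = 35.04 kg/d.

35.0 kg/d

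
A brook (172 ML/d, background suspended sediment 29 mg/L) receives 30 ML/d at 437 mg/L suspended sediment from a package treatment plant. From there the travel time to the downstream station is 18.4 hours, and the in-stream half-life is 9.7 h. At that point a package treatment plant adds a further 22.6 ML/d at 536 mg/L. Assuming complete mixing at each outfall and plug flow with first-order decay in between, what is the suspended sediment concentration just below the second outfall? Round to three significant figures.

After mixing, C = (172.0·29.00 + 30.00·437.0) / 202.0 = 18100/202.0 = 89.59 mg/L; combined flow 202.0 ML/d.
Half-life 9.7 h → k = ln 2 / 9.7 = 0.07146 h⁻¹ = 1.715 d⁻¹.
Decay over the reach: 89.59·exp(−kt) = 89.59·0.2685 = 24.06 mg/L.
At the second outfall, C = (202.0·24.06 + 22.60·536.0) / (202.0 + 22.60) = 75.57 mg/L.

75.6 mg/L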